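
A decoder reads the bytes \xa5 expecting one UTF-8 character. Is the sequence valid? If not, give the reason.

Byte 0xA5 = 10100101 has the form 10xxxxxx — a continuation byte — but there is no preceding leading byte.

invalid (continuation byte with no leading byte)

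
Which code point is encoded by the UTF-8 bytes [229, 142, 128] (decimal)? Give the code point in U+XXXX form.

Leading byte 0xE5 = 11100101 matches 1110xxxx → 3-byte sequence.
Byte 1: 0xE5 = 11100101, payload 0101 (4 bits).
Byte 2: 0x8E = 10001110 (10xxxxxx ✓), payload 001110.
Byte 3: 0x80 = 10000000 (10xxxxxx ✓), payload 000000.
Concatenate: 0101001110000000 = 0x5380 (16 bits → U+5380).

U+5380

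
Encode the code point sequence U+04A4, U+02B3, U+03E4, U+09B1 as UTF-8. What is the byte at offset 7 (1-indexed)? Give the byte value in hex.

0xE0

1-indexed offset 7 is 0-indexed offset 6.
U+04A4 → 2-byte form D2 A4 at offsets 0–1.
U+02B3 → 2-byte form CA B3 at offsets 2–3.
U+03E4 → 2-byte form CF A4 at offsets 4–5.
U+09B1 → 3-byte form E0 A6 B1 at offsets 6–8.
Offset 6 falls in char 4's range; it's byte 1 of E0 A6 B1 = 0xE0.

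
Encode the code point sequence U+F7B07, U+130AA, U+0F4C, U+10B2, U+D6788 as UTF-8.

U+F7B07: 4-byte form → F3 B7 AC 87.
U+130AA: 4-byte form → F0 93 82 AA.
U+0F4C: 3-byte form → E0 BD 8C.
U+10B2: 3-byte form → E1 82 B2.
U+D6788: 4-byte form → F3 96 9E 88.
Concatenated (18 bytes): F3 B7 AC 87 F0 93 82 AA E0 BD 8C E1 82 B2 F3 96 9E 88.

F3 B7 AC 87 F0 93 82 AA E0 BD 8C E1 82 B2 F3 96 9E 88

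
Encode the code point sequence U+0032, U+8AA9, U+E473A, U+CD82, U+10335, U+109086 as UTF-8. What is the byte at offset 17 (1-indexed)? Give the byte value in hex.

0x89

1-indexed offset 17 is 0-indexed offset 16.
U+0032 → 1-byte form 32 at offsets 0–0.
U+8AA9 → 3-byte form E8 AA A9 at offsets 1–3.
U+E473A → 4-byte form F3 A4 9C BA at offsets 4–7.
U+CD82 → 3-byte form EC B6 82 at offsets 8–10.
U+10335 → 4-byte form F0 90 8C B5 at offsets 11–14.
U+109086 → 4-byte form F4 89 82 86 at offsets 15–18.
Offset 16 falls in char 6's range; it's byte 2 of F4 89 82 86 = 0x89.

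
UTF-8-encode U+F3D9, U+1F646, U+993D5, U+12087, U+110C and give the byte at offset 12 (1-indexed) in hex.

1-indexed offset 12 is 0-indexed offset 11.
U+F3D9 → 3-byte form EF 8F 99 at offsets 0–2.
U+1F646 → 4-byte form F0 9F 99 86 at offsets 3–6.
U+993D5 → 4-byte form F2 99 8F 95 at offsets 7–10.
U+12087 → 4-byte form F0 92 82 87 at offsets 11–14.
Offset 11 falls in char 4's range; it's byte 1 of F0 92 82 87 = 0xF0.

0xF0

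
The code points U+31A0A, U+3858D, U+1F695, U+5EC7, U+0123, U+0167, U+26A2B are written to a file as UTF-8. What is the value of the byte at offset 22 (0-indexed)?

0xAB

U+31A0A → 4-byte form F0 B1 A8 8A at offsets 0–3.
U+3858D → 4-byte form F0 B8 96 8D at offsets 4–7.
U+1F695 → 4-byte form F0 9F 9A 95 at offsets 8–11.
U+5EC7 → 3-byte form E5 BB 87 at offsets 12–14.
U+0123 → 2-byte form C4 A3 at offsets 15–16.
U+0167 → 2-byte form C5 A7 at offsets 17–18.
U+26A2B → 4-byte form F0 A6 A8 AB at offsets 19–22.
Offset 22 falls in char 7's range; it's byte 4 of F0 A6 A8 AB = 0xAB.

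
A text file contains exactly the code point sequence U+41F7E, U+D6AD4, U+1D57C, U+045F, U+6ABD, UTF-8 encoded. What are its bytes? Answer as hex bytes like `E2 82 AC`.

F1 81 BD BE F3 96 AB 94 F0 9D 95 BC D1 9F E6 AA BD

U+41F7E: 4-byte form → F1 81 BD BE.
U+D6AD4: 4-byte form → F3 96 AB 94.
U+1D57C: 4-byte form → F0 9D 95 BC.
U+045F: 2-byte form → D1 9F.
U+6ABD: 3-byte form → E6 AA BD.
Concatenated (17 bytes): F1 81 BD BE F3 96 AB 94 F0 9D 95 BC D1 9F E6 AA BD.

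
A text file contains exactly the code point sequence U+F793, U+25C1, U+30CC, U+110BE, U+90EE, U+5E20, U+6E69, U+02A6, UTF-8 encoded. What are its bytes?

EF 9E 93 E2 97 81 E3 83 8C F0 91 82 BE E9 83 AE E5 B8 A0 E6 B9 A9 CA A6

U+F793: 3-byte form → EF 9E 93.
U+25C1: 3-byte form → E2 97 81.
U+30CC: 3-byte form → E3 83 8C.
U+110BE: 4-byte form → F0 91 82 BE.
U+90EE: 3-byte form → E9 83 AE.
U+5E20: 3-byte form → E5 B8 A0.
U+6E69: 3-byte form → E6 B9 A9.
U+02A6: 2-byte form → CA A6.
Concatenated (24 bytes): EF 9E 93 E2 97 81 E3 83 8C F0 91 82 BE E9 83 AE E5 B8 A0 E6 B9 A9 CA A6.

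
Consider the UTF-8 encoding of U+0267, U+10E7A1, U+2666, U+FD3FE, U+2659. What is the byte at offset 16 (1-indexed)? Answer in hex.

0x99

1-indexed offset 16 is 0-indexed offset 15.
U+0267 → 2-byte form C9 A7 at offsets 0–1.
U+10E7A1 → 4-byte form F4 8E 9E A1 at offsets 2–5.
U+2666 → 3-byte form E2 99 A6 at offsets 6–8.
U+FD3FE → 4-byte form F3 BD 8F BE at offsets 9–12.
U+2659 → 3-byte form E2 99 99 at offsets 13–15.
Offset 15 falls in char 5's range; it's byte 3 of E2 99 99 = 0x99.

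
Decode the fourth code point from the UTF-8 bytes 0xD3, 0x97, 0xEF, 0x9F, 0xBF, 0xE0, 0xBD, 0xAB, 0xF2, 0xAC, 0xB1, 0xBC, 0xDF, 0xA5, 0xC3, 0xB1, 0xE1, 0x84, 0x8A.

U+ACC7C

Offset 0: leading byte 0xD3 = 11010011 → 2-byte char #1 = D3 97.
Offset 2: leading byte 0xEF = 11101111 → 3-byte char #2 = EF 9F BF.
Offset 5: leading byte 0xE0 = 11100000 → 3-byte char #3 = E0 BD AB.
Offset 8: leading byte 0xF2 = 11110010 → 4-byte char #4 = F2 AC B1 BC.
Leading byte 0xF2 = 11110010 matches 11110xxx → 4-byte sequence.
Byte 1: 0xF2 = 11110010, payload 010 (3 bits).
Byte 2: 0xAC = 10101100 (10xxxxxx ✓), payload 101100.
Byte 3: 0xB1 = 10110001 (10xxxxxx ✓), payload 110001.
Byte 4: 0xBC = 10111100 (10xxxxxx ✓), payload 111100.
Concatenate: 010101100110001111100 = 0xACC7C (21 bits → U+ACC7C).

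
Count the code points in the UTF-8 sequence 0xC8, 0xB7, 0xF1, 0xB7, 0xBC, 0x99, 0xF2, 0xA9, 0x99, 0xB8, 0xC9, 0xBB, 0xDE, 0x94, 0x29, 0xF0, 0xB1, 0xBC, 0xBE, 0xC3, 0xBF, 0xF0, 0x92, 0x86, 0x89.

9

Byte at offset 0: 0xC8 = 11001000 → 2-byte char (#1). Advance 2.
Byte at offset 2: 0xF1 = 11110001 → 4-byte char (#2). Advance 4.
Byte at offset 6: 0xF2 = 11110010 → 4-byte char (#3). Advance 4.
Byte at offset 10: 0xC9 = 11001001 → 2-byte char (#4). Advance 2.
Byte at offset 12: 0xDE = 11011110 → 2-byte char (#5). Advance 2.
Byte at offset 14: 0x29 = 00101001 → 1-byte char (#6). Advance 1.
Byte at offset 15: 0xF0 = 11110000 → 4-byte char (#7). Advance 4.
Byte at offset 19: 0xC3 = 11000011 → 2-byte char (#8). Advance 2.
Byte at offset 21: 0xF0 = 11110000 → 4-byte char (#9). Advance 4.
Reached end at offset 25 after 9 code points.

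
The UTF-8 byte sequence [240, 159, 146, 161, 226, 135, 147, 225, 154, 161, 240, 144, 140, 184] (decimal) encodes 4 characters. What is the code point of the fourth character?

Offset 0: leading byte 0xF0 = 11110000 → 4-byte char #1 = F0 9F 92 A1.
Offset 4: leading byte 0xE2 = 11100010 → 3-byte char #2 = E2 87 93.
Offset 7: leading byte 0xE1 = 11100001 → 3-byte char #3 = E1 9A A1.
Offset 10: leading byte 0xF0 = 11110000 → 4-byte char #4 = F0 90 8C B8.
Leading byte 0xF0 = 11110000 matches 11110xxx → 4-byte sequence.
Byte 1: 0xF0 = 11110000, payload 000 (3 bits).
Byte 2: 0x90 = 10010000 (10xxxxxx ✓), payload 010000.
Byte 3: 0x8C = 10001100 (10xxxxxx ✓), payload 001100.
Byte 4: 0xB8 = 10111000 (10xxxxxx ✓), payload 111000.
Concatenate: 000010000001100111000 = 0x10338 (21 bits → U+10338).

U+10338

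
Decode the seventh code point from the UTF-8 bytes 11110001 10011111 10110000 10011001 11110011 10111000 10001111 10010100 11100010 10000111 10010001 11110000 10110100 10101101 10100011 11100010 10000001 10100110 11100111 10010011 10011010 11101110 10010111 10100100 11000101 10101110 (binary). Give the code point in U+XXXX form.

Offset 0: leading byte 0xF1 = 11110001 → 4-byte char #1 = F1 9F B0 99.
Offset 4: leading byte 0xF3 = 11110011 → 4-byte char #2 = F3 B8 8F 94.
Offset 8: leading byte 0xE2 = 11100010 → 3-byte char #3 = E2 87 91.
Offset 11: leading byte 0xF0 = 11110000 → 4-byte char #4 = F0 B4 AD A3.
Offset 15: leading byte 0xE2 = 11100010 → 3-byte char #5 = E2 81 A6.
Offset 18: leading byte 0xE7 = 11100111 → 3-byte char #6 = E7 93 9A.
Offset 21: leading byte 0xEE = 11101110 → 3-byte char #7 = EE 97 A4.
Leading byte 0xEE = 11101110 matches 1110xxxx → 3-byte sequence.
Byte 1: 0xEE = 11101110, payload 1110 (4 bits).
Byte 2: 0x97 = 10010111 (10xxxxxx ✓), payload 010111.
Byte 3: 0xA4 = 10100100 (10xxxxxx ✓), payload 100100.
Concatenate: 1110010111100100 = 0xE5E4 (16 bits → U+E5E4).

U+E5E4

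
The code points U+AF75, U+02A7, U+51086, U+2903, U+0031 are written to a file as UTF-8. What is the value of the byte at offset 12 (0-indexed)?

0x31

U+AF75 → 3-byte form EA BD B5 at offsets 0–2.
U+02A7 → 2-byte form CA A7 at offsets 3–4.
U+51086 → 4-byte form F1 91 82 86 at offsets 5–8.
U+2903 → 3-byte form E2 A4 83 at offsets 9–11.
U+0031 → 1-byte form 31 at offsets 12–12.
Offset 12 falls in char 5's range; it's byte 1 of 31 = 0x31.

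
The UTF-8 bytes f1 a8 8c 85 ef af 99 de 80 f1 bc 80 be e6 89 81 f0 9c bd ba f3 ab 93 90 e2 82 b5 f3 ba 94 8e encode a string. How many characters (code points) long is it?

Byte at offset 0: 0xF1 = 11110001 → 4-byte char (#1). Advance 4.
Byte at offset 4: 0xEF = 11101111 → 3-byte char (#2). Advance 3.
Byte at offset 7: 0xDE = 11011110 → 2-byte char (#3). Advance 2.
Byte at offset 9: 0xF1 = 11110001 → 4-byte char (#4). Advance 4.
Byte at offset 13: 0xE6 = 11100110 → 3-byte char (#5). Advance 3.
Byte at offset 16: 0xF0 = 11110000 → 4-byte char (#6). Advance 4.
Byte at offset 20: 0xF3 = 11110011 → 4-byte char (#7). Advance 4.
Byte at offset 24: 0xE2 = 11100010 → 3-byte char (#8). Advance 3.
Byte at offset 27: 0xF3 = 11110011 → 4-byte char (#9). Advance 4.
Reached end at offset 31 after 9 code points.

9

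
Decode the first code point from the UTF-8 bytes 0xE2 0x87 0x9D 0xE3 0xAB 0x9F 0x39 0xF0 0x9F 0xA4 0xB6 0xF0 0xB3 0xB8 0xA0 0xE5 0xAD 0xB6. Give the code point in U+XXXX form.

Offset 0: leading byte 0xE2 = 11100010 → 3-byte char #1 = E2 87 9D.
Leading byte 0xE2 = 11100010 matches 1110xxxx → 3-byte sequence.
Byte 1: 0xE2 = 11100010, payload 0010 (4 bits).
Byte 2: 0x87 = 10000111 (10xxxxxx ✓), payload 000111.
Byte 3: 0x9D = 10011101 (10xxxxxx ✓), payload 011101.
Concatenate: 0010000111011101 = 0x21DD (16 bits → U+21DD).

U+21DD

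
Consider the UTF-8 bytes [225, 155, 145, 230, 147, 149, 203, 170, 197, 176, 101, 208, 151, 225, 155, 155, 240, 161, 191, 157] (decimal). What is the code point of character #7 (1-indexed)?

U+16DB

Offset 0: leading byte 0xE1 = 11100001 → 3-byte char #1 = E1 9B 91.
Offset 3: leading byte 0xE6 = 11100110 → 3-byte char #2 = E6 93 95.
Offset 6: leading byte 0xCB = 11001011 → 2-byte char #3 = CB AA.
Offset 8: leading byte 0xC5 = 11000101 → 2-byte char #4 = C5 B0.
Offset 10: leading byte 0x65 = 01100101 → 1-byte char #5 = 65.
Offset 11: leading byte 0xD0 = 11010000 → 2-byte char #6 = D0 97.
Offset 13: leading byte 0xE1 = 11100001 → 3-byte char #7 = E1 9B 9B.
Leading byte 0xE1 = 11100001 matches 1110xxxx → 3-byte sequence.
Byte 1: 0xE1 = 11100001, payload 0001 (4 bits).
Byte 2: 0x9B = 10011011 (10xxxxxx ✓), payload 011011.
Byte 3: 0x9B = 10011011 (10xxxxxx ✓), payload 011011.
Concatenate: 0001011011011011 = 0x16DB (16 bits → U+16DB).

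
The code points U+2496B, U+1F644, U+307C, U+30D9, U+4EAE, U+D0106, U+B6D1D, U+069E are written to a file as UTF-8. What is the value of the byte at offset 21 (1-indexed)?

0x86

1-indexed offset 21 is 0-indexed offset 20.
U+2496B → 4-byte form F0 A4 A5 AB at offsets 0–3.
U+1F644 → 4-byte form F0 9F 99 84 at offsets 4–7.
U+307C → 3-byte form E3 81 BC at offsets 8–10.
U+30D9 → 3-byte form E3 83 99 at offsets 11–13.
U+4EAE → 3-byte form E4 BA AE at offsets 14–16.
U+D0106 → 4-byte form F3 90 84 86 at offsets 17–20.
Offset 20 falls in char 6's range; it's byte 4 of F3 90 84 86 = 0x86.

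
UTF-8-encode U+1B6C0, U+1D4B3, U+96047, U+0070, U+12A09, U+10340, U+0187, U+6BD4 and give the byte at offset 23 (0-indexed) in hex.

0xE6

U+1B6C0 → 4-byte form F0 9B 9B 80 at offsets 0–3.
U+1D4B3 → 4-byte form F0 9D 92 B3 at offsets 4–7.
U+96047 → 4-byte form F2 96 81 87 at offsets 8–11.
U+0070 → 1-byte form 70 at offsets 12–12.
U+12A09 → 4-byte form F0 92 A8 89 at offsets 13–16.
U+10340 → 4-byte form F0 90 8D 80 at offsets 17–20.
U+0187 → 2-byte form C6 87 at offsets 21–22.
U+6BD4 → 3-byte form E6 AF 94 at offsets 23–25.
Offset 23 falls in char 8's range; it's byte 1 of E6 AF 94 = 0xE6.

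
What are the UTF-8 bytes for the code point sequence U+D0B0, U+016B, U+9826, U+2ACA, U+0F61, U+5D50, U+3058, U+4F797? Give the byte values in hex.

ED 82 B0 C5 AB E9 A0 A6 E2 AB 8A E0 BD A1 E5 B5 90 E3 81 98 F1 8F 9E 97

U+D0B0: 3-byte form → ED 82 B0.
U+016B: 2-byte form → C5 AB.
U+9826: 3-byte form → E9 A0 A6.
U+2ACA: 3-byte form → E2 AB 8A.
U+0F61: 3-byte form → E0 BD A1.
U+5D50: 3-byte form → E5 B5 90.
U+3058: 3-byte form → E3 81 98.
U+4F797: 4-byte form → F1 8F 9E 97.
Concatenated (24 bytes): ED 82 B0 C5 AB E9 A0 A6 E2 AB 8A E0 BD A1 E5 B5 90 E3 81 98 F1 8F 9E 97.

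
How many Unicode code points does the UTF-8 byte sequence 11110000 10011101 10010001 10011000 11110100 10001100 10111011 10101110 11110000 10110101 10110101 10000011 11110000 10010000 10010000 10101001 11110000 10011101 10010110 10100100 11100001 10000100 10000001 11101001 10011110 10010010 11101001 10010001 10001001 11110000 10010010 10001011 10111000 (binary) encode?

9

Byte at offset 0: 0xF0 = 11110000 → 4-byte char (#1). Advance 4.
Byte at offset 4: 0xF4 = 11110100 → 4-byte char (#2). Advance 4.
Byte at offset 8: 0xF0 = 11110000 → 4-byte char (#3). Advance 4.
Byte at offset 12: 0xF0 = 11110000 → 4-byte char (#4). Advance 4.
Byte at offset 16: 0xF0 = 11110000 → 4-byte char (#5). Advance 4.
Byte at offset 20: 0xE1 = 11100001 → 3-byte char (#6). Advance 3.
Byte at offset 23: 0xE9 = 11101001 → 3-byte char (#7). Advance 3.
Byte at offset 26: 0xE9 = 11101001 → 3-byte char (#8). Advance 3.
Byte at offset 29: 0xF0 = 11110000 → 4-byte char (#9). Advance 4.
Reached end at offset 33 after 9 code points.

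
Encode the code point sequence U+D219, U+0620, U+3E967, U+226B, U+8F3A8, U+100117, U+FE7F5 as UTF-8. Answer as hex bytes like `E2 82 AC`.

U+D219: 3-byte form → ED 88 99.
U+0620: 2-byte form → D8 A0.
U+3E967: 4-byte form → F0 BE A5 A7.
U+226B: 3-byte form → E2 89 AB.
U+8F3A8: 4-byte form → F2 8F 8E A8.
U+100117: 4-byte form → F4 80 84 97.
U+FE7F5: 4-byte form → F3 BE 9F B5.
Concatenated (24 bytes): ED 88 99 D8 A0 F0 BE A5 A7 E2 89 AB F2 8F 8E A8 F4 80 84 97 F3 BE 9F B5.

ED 88 99 D8 A0 F0 BE A5 A7 E2 89 AB F2 8F 8E A8 F4 80 84 97 F3 BE 9F B5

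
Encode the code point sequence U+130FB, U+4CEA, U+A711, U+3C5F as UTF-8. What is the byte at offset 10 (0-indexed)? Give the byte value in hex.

0xE3

U+130FB → 4-byte form F0 93 83 BB at offsets 0–3.
U+4CEA → 3-byte form E4 B3 AA at offsets 4–6.
U+A711 → 3-byte form EA 9C 91 at offsets 7–9.
U+3C5F → 3-byte form E3 B1 9F at offsets 10–12.
Offset 10 falls in char 4's range; it's byte 1 of E3 B1 9F = 0xE3.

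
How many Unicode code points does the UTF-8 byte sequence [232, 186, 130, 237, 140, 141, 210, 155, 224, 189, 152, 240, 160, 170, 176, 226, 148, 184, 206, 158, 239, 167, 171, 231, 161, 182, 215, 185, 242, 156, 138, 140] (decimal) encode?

Byte at offset 0: 0xE8 = 11101000 → 3-byte char (#1). Advance 3.
Byte at offset 3: 0xED = 11101101 → 3-byte char (#2). Advance 3.
Byte at offset 6: 0xD2 = 11010010 → 2-byte char (#3). Advance 2.
Byte at offset 8: 0xE0 = 11100000 → 3-byte char (#4). Advance 3.
Byte at offset 11: 0xF0 = 11110000 → 4-byte char (#5). Advance 4.
Byte at offset 15: 0xE2 = 11100010 → 3-byte char (#6). Advance 3.
Byte at offset 18: 0xCE = 11001110 → 2-byte char (#7). Advance 2.
Byte at offset 20: 0xEF = 11101111 → 3-byte char (#8). Advance 3.
Byte at offset 23: 0xE7 = 11100111 → 3-byte char (#9). Advance 3.
Byte at offset 26: 0xD7 = 11010111 → 2-byte char (#10). Advance 2.
Byte at offset 28: 0xF2 = 11110010 → 4-byte char (#11). Advance 4.
Reached end at offset 32 after 11 code points.

11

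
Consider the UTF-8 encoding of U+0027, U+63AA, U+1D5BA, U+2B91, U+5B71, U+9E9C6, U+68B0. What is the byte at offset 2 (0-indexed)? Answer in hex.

U+0027 → 1-byte form 27 at offsets 0–0.
U+63AA → 3-byte form E6 8E AA at offsets 1–3.
Offset 2 falls in char 2's range; it's byte 2 of E6 8E AA = 0x8E.

0x8E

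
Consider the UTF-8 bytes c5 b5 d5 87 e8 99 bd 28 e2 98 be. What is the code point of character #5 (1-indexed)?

U+263E

Offset 0: leading byte 0xC5 = 11000101 → 2-byte char #1 = C5 B5.
Offset 2: leading byte 0xD5 = 11010101 → 2-byte char #2 = D5 87.
Offset 4: leading byte 0xE8 = 11101000 → 3-byte char #3 = E8 99 BD.
Offset 7: leading byte 0x28 = 00101000 → 1-byte char #4 = 28.
Offset 8: leading byte 0xE2 = 11100010 → 3-byte char #5 = E2 98 BE.
Leading byte 0xE2 = 11100010 matches 1110xxxx → 3-byte sequence.
Byte 1: 0xE2 = 11100010, payload 0010 (4 bits).
Byte 2: 0x98 = 10011000 (10xxxxxx ✓), payload 011000.
Byte 3: 0xBE = 10111110 (10xxxxxx ✓), payload 111110.
Concatenate: 0010011000111110 = 0x263E (16 bits → U+263E).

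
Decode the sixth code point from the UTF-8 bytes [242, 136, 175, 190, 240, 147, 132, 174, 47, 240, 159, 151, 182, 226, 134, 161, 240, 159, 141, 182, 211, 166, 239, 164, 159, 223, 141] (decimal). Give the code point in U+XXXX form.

Offset 0: leading byte 0xF2 = 11110010 → 4-byte char #1 = F2 88 AF BE.
Offset 4: leading byte 0xF0 = 11110000 → 4-byte char #2 = F0 93 84 AE.
Offset 8: leading byte 0x2F = 00101111 → 1-byte char #3 = 2F.
Offset 9: leading byte 0xF0 = 11110000 → 4-byte char #4 = F0 9F 97 B6.
Offset 13: leading byte 0xE2 = 11100010 → 3-byte char #5 = E2 86 A1.
Offset 16: leading byte 0xF0 = 11110000 → 4-byte char #6 = F0 9F 8D B6.
Leading byte 0xF0 = 11110000 matches 11110xxx → 4-byte sequence.
Byte 1: 0xF0 = 11110000, payload 000 (3 bits).
Byte 2: 0x9F = 10011111 (10xxxxxx ✓), payload 011111.
Byte 3: 0x8D = 10001101 (10xxxxxx ✓), payload 001101.
Byte 4: 0xB6 = 10110110 (10xxxxxx ✓), payload 110110.
Concatenate: 000011111001101110110 = 0x1F376 (21 bits → U+1F376).

U+1F376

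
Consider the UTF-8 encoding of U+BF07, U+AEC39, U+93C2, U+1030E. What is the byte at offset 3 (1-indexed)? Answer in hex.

0x87

1-indexed offset 3 is 0-indexed offset 2.
U+BF07 → 3-byte form EB BC 87 at offsets 0–2.
Offset 2 falls in char 1's range; it's byte 3 of EB BC 87 = 0x87.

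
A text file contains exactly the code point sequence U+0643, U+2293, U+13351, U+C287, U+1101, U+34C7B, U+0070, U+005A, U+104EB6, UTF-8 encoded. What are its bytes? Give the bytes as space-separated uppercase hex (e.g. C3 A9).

D9 83 E2 8A 93 F0 93 8D 91 EC 8A 87 E1 84 81 F0 B4 B1 BB 70 5A F4 84 BA B6

U+0643: 2-byte form → D9 83.
U+2293: 3-byte form → E2 8A 93.
U+13351: 4-byte form → F0 93 8D 91.
U+C287: 3-byte form → EC 8A 87.
U+1101: 3-byte form → E1 84 81.
U+34C7B: 4-byte form → F0 B4 B1 BB.
U+0070: 1-byte form → 70.
U+005A: 1-byte form → 5A.
U+104EB6: 4-byte form → F4 84 BA B6.
Concatenated (25 bytes): D9 83 E2 8A 93 F0 93 8D 91 EC 8A 87 E1 84 81 F0 B4 B1 BB 70 5A F4 84 BA B6.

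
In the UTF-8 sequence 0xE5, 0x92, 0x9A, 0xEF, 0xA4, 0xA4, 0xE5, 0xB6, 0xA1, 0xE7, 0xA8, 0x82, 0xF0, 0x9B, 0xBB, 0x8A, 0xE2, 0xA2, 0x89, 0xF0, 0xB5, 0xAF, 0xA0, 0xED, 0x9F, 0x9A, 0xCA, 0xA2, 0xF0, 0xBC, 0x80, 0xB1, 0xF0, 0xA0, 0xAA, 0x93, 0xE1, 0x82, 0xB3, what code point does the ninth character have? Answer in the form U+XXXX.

Offset 0: leading byte 0xE5 = 11100101 → 3-byte char #1 = E5 92 9A.
Offset 3: leading byte 0xEF = 11101111 → 3-byte char #2 = EF A4 A4.
Offset 6: leading byte 0xE5 = 11100101 → 3-byte char #3 = E5 B6 A1.
Offset 9: leading byte 0xE7 = 11100111 → 3-byte char #4 = E7 A8 82.
Offset 12: leading byte 0xF0 = 11110000 → 4-byte char #5 = F0 9B BB 8A.
Offset 16: leading byte 0xE2 = 11100010 → 3-byte char #6 = E2 A2 89.
Offset 19: leading byte 0xF0 = 11110000 → 4-byte char #7 = F0 B5 AF A0.
Offset 23: leading byte 0xED = 11101101 → 3-byte char #8 = ED 9F 9A.
Offset 26: leading byte 0xCA = 11001010 → 2-byte char #9 = CA A2.
Leading byte 0xCA = 11001010 matches 110xxxxx → 2-byte sequence.
Byte 1: 0xCA = 11001010, payload 01010 (5 bits).
Byte 2: 0xA2 = 10100010 (10xxxxxx ✓), payload 100010.
Concatenate: 01010100010 = 0x2A2 (11 bits → U+02A2).

U+02A2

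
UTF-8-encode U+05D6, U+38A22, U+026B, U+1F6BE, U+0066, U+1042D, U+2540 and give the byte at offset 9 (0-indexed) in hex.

0x9F

U+05D6 → 2-byte form D7 96 at offsets 0–1.
U+38A22 → 4-byte form F0 B8 A8 A2 at offsets 2–5.
U+026B → 2-byte form C9 AB at offsets 6–7.
U+1F6BE → 4-byte form F0 9F 9A BE at offsets 8–11.
Offset 9 falls in char 4's range; it's byte 2 of F0 9F 9A BE = 0x9F.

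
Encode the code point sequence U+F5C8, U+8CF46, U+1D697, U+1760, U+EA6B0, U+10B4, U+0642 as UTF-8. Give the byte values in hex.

EF 97 88 F2 8C BD 86 F0 9D 9A 97 E1 9D A0 F3 AA 9A B0 E1 82 B4 D9 82

U+F5C8: 3-byte form → EF 97 88.
U+8CF46: 4-byte form → F2 8C BD 86.
U+1D697: 4-byte form → F0 9D 9A 97.
U+1760: 3-byte form → E1 9D A0.
U+EA6B0: 4-byte form → F3 AA 9A B0.
U+10B4: 3-byte form → E1 82 B4.
U+0642: 2-byte form → D9 82.
Concatenated (23 bytes): EF 97 88 F2 8C BD 86 F0 9D 9A 97 E1 9D A0 F3 AA 9A B0 E1 82 B4 D9 82.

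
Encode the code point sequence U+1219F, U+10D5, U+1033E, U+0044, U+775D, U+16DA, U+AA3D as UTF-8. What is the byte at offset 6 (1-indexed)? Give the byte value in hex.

0x83

1-indexed offset 6 is 0-indexed offset 5.
U+1219F → 4-byte form F0 92 86 9F at offsets 0–3.
U+10D5 → 3-byte form E1 83 95 at offsets 4–6.
Offset 5 falls in char 2's range; it's byte 2 of E1 83 95 = 0x83.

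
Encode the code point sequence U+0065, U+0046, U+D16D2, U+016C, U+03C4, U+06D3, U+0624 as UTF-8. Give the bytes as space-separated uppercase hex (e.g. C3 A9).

65 46 F3 91 9B 92 C5 AC CF 84 DB 93 D8 A4

U+0065: 1-byte form → 65.
U+0046: 1-byte form → 46.
U+D16D2: 4-byte form → F3 91 9B 92.
U+016C: 2-byte form → C5 AC.
U+03C4: 2-byte form → CF 84.
U+06D3: 2-byte form → DB 93.
U+0624: 2-byte form → D8 A4.
Concatenated (14 bytes): 65 46 F3 91 9B 92 C5 AC CF 84 DB 93 D8 A4.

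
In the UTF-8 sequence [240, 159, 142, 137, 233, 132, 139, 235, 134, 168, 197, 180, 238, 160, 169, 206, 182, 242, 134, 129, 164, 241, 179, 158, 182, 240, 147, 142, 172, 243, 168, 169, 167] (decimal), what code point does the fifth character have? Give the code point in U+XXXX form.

Offset 0: leading byte 0xF0 = 11110000 → 4-byte char #1 = F0 9F 8E 89.
Offset 4: leading byte 0xE9 = 11101001 → 3-byte char #2 = E9 84 8B.
Offset 7: leading byte 0xEB = 11101011 → 3-byte char #3 = EB 86 A8.
Offset 10: leading byte 0xC5 = 11000101 → 2-byte char #4 = C5 B4.
Offset 12: leading byte 0xEE = 11101110 → 3-byte char #5 = EE A0 A9.
Leading byte 0xEE = 11101110 matches 1110xxxx → 3-byte sequence.
Byte 1: 0xEE = 11101110, payload 1110 (4 bits).
Byte 2: 0xA0 = 10100000 (10xxxxxx ✓), payload 100000.
Byte 3: 0xA9 = 10101001 (10xxxxxx ✓), payload 101001.
Concatenate: 1110100000101001 = 0xE829 (16 bits → U+E829).

U+E829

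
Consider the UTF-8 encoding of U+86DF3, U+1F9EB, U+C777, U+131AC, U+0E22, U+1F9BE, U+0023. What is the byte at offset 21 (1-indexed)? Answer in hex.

1-indexed offset 21 is 0-indexed offset 20.
U+86DF3 → 4-byte form F2 86 B7 B3 at offsets 0–3.
U+1F9EB → 4-byte form F0 9F A7 AB at offsets 4–7.
U+C777 → 3-byte form EC 9D B7 at offsets 8–10.
U+131AC → 4-byte form F0 93 86 AC at offsets 11–14.
U+0E22 → 3-byte form E0 B8 A2 at offsets 15–17.
U+1F9BE → 4-byte form F0 9F A6 BE at offsets 18–21.
Offset 20 falls in char 6's range; it's byte 3 of F0 9F A6 BE = 0xA6.

0xA6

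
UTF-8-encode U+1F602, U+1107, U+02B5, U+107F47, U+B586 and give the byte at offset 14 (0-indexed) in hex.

0x96

U+1F602 → 4-byte form F0 9F 98 82 at offsets 0–3.
U+1107 → 3-byte form E1 84 87 at offsets 4–6.
U+02B5 → 2-byte form CA B5 at offsets 7–8.
U+107F47 → 4-byte form F4 87 BD 87 at offsets 9–12.
U+B586 → 3-byte form EB 96 86 at offsets 13–15.
Offset 14 falls in char 5's range; it's byte 2 of EB 96 86 = 0x96.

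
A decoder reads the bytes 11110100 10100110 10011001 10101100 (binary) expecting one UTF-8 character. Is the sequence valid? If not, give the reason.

Leading byte 0xF4 = 11110100 → 4-byte form.
Payload = 0x12666C, which exceeds U+10FFFF, the maximum Unicode code point. (Leading bytes F5–FF, or F4 followed by ≥ 0x90, are invalid.)

invalid (encodes a value above U+10FFFF)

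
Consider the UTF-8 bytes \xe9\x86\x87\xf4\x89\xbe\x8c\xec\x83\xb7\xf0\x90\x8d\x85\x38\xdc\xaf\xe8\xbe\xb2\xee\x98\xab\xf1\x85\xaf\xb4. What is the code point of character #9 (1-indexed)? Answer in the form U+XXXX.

Offset 0: leading byte 0xE9 = 11101001 → 3-byte char #1 = E9 86 87.
Offset 3: leading byte 0xF4 = 11110100 → 4-byte char #2 = F4 89 BE 8C.
Offset 7: leading byte 0xEC = 11101100 → 3-byte char #3 = EC 83 B7.
Offset 10: leading byte 0xF0 = 11110000 → 4-byte char #4 = F0 90 8D 85.
Offset 14: leading byte 0x38 = 00111000 → 1-byte char #5 = 38.
Offset 15: leading byte 0xDC = 11011100 → 2-byte char #6 = DC AF.
Offset 17: leading byte 0xE8 = 11101000 → 3-byte char #7 = E8 BE B2.
Offset 20: leading byte 0xEE = 11101110 → 3-byte char #8 = EE 98 AB.
Offset 23: leading byte 0xF1 = 11110001 → 4-byte char #9 = F1 85 AF B4.
Leading byte 0xF1 = 11110001 matches 11110xxx → 4-byte sequence.
Byte 1: 0xF1 = 11110001, payload 001 (3 bits).
Byte 2: 0x85 = 10000101 (10xxxxxx ✓), payload 000101.
Byte 3: 0xAF = 10101111 (10xxxxxx ✓), payload 101111.
Byte 4: 0xB4 = 10110100 (10xxxxxx ✓), payload 110100.
Concatenate: 001000101101111110100 = 0x45BF4 (21 bits → U+45BF4).

U+45BF4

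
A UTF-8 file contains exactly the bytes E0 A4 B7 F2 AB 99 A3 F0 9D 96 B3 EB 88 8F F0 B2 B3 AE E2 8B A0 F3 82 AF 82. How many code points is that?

7

Byte at offset 0: 0xE0 = 11100000 → 3-byte char (#1). Advance 3.
Byte at offset 3: 0xF2 = 11110010 → 4-byte char (#2). Advance 4.
Byte at offset 7: 0xF0 = 11110000 → 4-byte char (#3). Advance 4.
Byte at offset 11: 0xEB = 11101011 → 3-byte char (#4). Advance 3.
Byte at offset 14: 0xF0 = 11110000 → 4-byte char (#5). Advance 4.
Byte at offset 18: 0xE2 = 11100010 → 3-byte char (#6). Advance 3.
Byte at offset 21: 0xF3 = 11110011 → 4-byte char (#7). Advance 4.
Reached end at offset 25 after 7 code points.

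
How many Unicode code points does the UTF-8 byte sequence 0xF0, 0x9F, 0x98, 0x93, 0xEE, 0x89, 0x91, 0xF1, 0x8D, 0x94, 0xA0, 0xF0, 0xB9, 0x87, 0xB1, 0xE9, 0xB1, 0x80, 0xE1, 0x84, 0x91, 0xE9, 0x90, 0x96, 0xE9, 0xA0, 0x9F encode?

8

Byte at offset 0: 0xF0 = 11110000 → 4-byte char (#1). Advance 4.
Byte at offset 4: 0xEE = 11101110 → 3-byte char (#2). Advance 3.
Byte at offset 7: 0xF1 = 11110001 → 4-byte char (#3). Advance 4.
Byte at offset 11: 0xF0 = 11110000 → 4-byte char (#4). Advance 4.
Byte at offset 15: 0xE9 = 11101001 → 3-byte char (#5). Advance 3.
Byte at offset 18: 0xE1 = 11100001 → 3-byte char (#6). Advance 3.
Byte at offset 21: 0xE9 = 11101001 → 3-byte char (#7). Advance 3.
Byte at offset 24: 0xE9 = 11101001 → 3-byte char (#8). Advance 3.
Reached end at offset 27 after 8 code points.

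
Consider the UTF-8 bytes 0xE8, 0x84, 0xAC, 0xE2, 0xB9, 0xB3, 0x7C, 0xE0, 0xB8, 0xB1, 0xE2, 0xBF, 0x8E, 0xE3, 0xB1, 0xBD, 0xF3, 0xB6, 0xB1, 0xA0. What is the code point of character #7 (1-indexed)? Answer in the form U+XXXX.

Offset 0: leading byte 0xE8 = 11101000 → 3-byte char #1 = E8 84 AC.
Offset 3: leading byte 0xE2 = 11100010 → 3-byte char #2 = E2 B9 B3.
Offset 6: leading byte 0x7C = 01111100 → 1-byte char #3 = 7C.
Offset 7: leading byte 0xE0 = 11100000 → 3-byte char #4 = E0 B8 B1.
Offset 10: leading byte 0xE2 = 11100010 → 3-byte char #5 = E2 BF 8E.
Offset 13: leading byte 0xE3 = 11100011 → 3-byte char #6 = E3 B1 BD.
Offset 16: leading byte 0xF3 = 11110011 → 4-byte char #7 = F3 B6 B1 A0.
Leading byte 0xF3 = 11110011 matches 11110xxx → 4-byte sequence.
Byte 1: 0xF3 = 11110011, payload 011 (3 bits).
Byte 2: 0xB6 = 10110110 (10xxxxxx ✓), payload 110110.
Byte 3: 0xB1 = 10110001 (10xxxxxx ✓), payload 110001.
Byte 4: 0xA0 = 10100000 (10xxxxxx ✓), payload 100000.
Concatenate: 011110110110001100000 = 0xF6C60 (21 bits → U+F6C60).

U+F6C60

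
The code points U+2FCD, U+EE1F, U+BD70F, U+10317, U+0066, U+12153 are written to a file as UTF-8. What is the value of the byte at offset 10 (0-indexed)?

U+2FCD → 3-byte form E2 BF 8D at offsets 0–2.
U+EE1F → 3-byte form EE B8 9F at offsets 3–5.
U+BD70F → 4-byte form F2 BD 9C 8F at offsets 6–9.
U+10317 → 4-byte form F0 90 8C 97 at offsets 10–13.
Offset 10 falls in char 4's range; it's byte 1 of F0 90 8C 97 = 0xF0.

0xF0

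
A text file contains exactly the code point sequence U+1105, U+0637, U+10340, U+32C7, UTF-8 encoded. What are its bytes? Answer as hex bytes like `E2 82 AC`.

U+1105: 3-byte form → E1 84 85.
U+0637: 2-byte form → D8 B7.
U+10340: 4-byte form → F0 90 8D 80.
U+32C7: 3-byte form → E3 8B 87.
Concatenated (12 bytes): E1 84 85 D8 B7 F0 90 8D 80 E3 8B 87.

E1 84 85 D8 B7 F0 90 8D 80 E3 8B 87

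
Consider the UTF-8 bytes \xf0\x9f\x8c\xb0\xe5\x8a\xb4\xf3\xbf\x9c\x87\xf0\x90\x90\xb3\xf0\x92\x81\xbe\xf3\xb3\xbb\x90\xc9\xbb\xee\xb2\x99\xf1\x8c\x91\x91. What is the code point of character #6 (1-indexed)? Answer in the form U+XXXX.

Offset 0: leading byte 0xF0 = 11110000 → 4-byte char #1 = F0 9F 8C B0.
Offset 4: leading byte 0xE5 = 11100101 → 3-byte char #2 = E5 8A B4.
Offset 7: leading byte 0xF3 = 11110011 → 4-byte char #3 = F3 BF 9C 87.
Offset 11: leading byte 0xF0 = 11110000 → 4-byte char #4 = F0 90 90 B3.
Offset 15: leading byte 0xF0 = 11110000 → 4-byte char #5 = F0 92 81 BE.
Offset 19: leading byte 0xF3 = 11110011 → 4-byte char #6 = F3 B3 BB 90.
Leading byte 0xF3 = 11110011 matches 11110xxx → 4-byte sequence.
Byte 1: 0xF3 = 11110011, payload 011 (3 bits).
Byte 2: 0xB3 = 10110011 (10xxxxxx ✓), payload 110011.
Byte 3: 0xBB = 10111011 (10xxxxxx ✓), payload 111011.
Byte 4: 0x90 = 10010000 (10xxxxxx ✓), payload 010000.
Concatenate: 011110011111011010000 = 0xF3ED0 (21 bits → U+F3ED0).

U+F3ED0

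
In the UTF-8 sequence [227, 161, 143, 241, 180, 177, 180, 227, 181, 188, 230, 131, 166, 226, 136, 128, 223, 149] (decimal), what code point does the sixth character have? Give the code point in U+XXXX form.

Offset 0: leading byte 0xE3 = 11100011 → 3-byte char #1 = E3 A1 8F.
Offset 3: leading byte 0xF1 = 11110001 → 4-byte char #2 = F1 B4 B1 B4.
Offset 7: leading byte 0xE3 = 11100011 → 3-byte char #3 = E3 B5 BC.
Offset 10: leading byte 0xE6 = 11100110 → 3-byte char #4 = E6 83 A6.
Offset 13: leading byte 0xE2 = 11100010 → 3-byte char #5 = E2 88 80.
Offset 16: leading byte 0xDF = 11011111 → 2-byte char #6 = DF 95.
Leading byte 0xDF = 11011111 matches 110xxxxx → 2-byte sequence.
Byte 1: 0xDF = 11011111, payload 11111 (5 bits).
Byte 2: 0x95 = 10010101 (10xxxxxx ✓), payload 010101.
Concatenate: 11111010101 = 0x7D5 (11 bits → U+07D5).

U+07D5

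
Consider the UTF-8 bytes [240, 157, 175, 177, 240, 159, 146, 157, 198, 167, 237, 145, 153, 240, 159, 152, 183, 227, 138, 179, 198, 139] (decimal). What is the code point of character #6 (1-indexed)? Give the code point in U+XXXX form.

Offset 0: leading byte 0xF0 = 11110000 → 4-byte char #1 = F0 9D AF B1.
Offset 4: leading byte 0xF0 = 11110000 → 4-byte char #2 = F0 9F 92 9D.
Offset 8: leading byte 0xC6 = 11000110 → 2-byte char #3 = C6 A7.
Offset 10: leading byte 0xED = 11101101 → 3-byte char #4 = ED 91 99.
Offset 13: leading byte 0xF0 = 11110000 → 4-byte char #5 = F0 9F 98 B7.
Offset 17: leading byte 0xE3 = 11100011 → 3-byte char #6 = E3 8A B3.
Leading byte 0xE3 = 11100011 matches 1110xxxx → 3-byte sequence.
Byte 1: 0xE3 = 11100011, payload 0011 (4 bits).
Byte 2: 0x8A = 10001010 (10xxxxxx ✓), payload 001010.
Byte 3: 0xB3 = 10110011 (10xxxxxx ✓), payload 110011.
Concatenate: 0011001010110011 = 0x32B3 (16 bits → U+32B3).

U+32B3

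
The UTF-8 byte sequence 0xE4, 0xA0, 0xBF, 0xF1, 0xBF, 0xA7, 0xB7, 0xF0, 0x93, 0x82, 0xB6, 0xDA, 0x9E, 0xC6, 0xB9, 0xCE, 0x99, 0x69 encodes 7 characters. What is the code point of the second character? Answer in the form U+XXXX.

U+7F9F7

Offset 0: leading byte 0xE4 = 11100100 → 3-byte char #1 = E4 A0 BF.
Offset 3: leading byte 0xF1 = 11110001 → 4-byte char #2 = F1 BF A7 B7.
Leading byte 0xF1 = 11110001 matches 11110xxx → 4-byte sequence.
Byte 1: 0xF1 = 11110001, payload 001 (3 bits).
Byte 2: 0xBF = 10111111 (10xxxxxx ✓), payload 111111.
Byte 3: 0xA7 = 10100111 (10xxxxxx ✓), payload 100111.
Byte 4: 0xB7 = 10110111 (10xxxxxx ✓), payload 110111.
Concatenate: 001111111100111110111 = 0x7F9F7 (21 bits → U+7F9F7).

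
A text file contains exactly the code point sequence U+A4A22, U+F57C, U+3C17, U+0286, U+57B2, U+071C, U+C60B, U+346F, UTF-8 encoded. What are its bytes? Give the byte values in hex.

U+A4A22: 4-byte form → F2 A4 A8 A2.
U+F57C: 3-byte form → EF 95 BC.
U+3C17: 3-byte form → E3 B0 97.
U+0286: 2-byte form → CA 86.
U+57B2: 3-byte form → E5 9E B2.
U+071C: 2-byte form → DC 9C.
U+C60B: 3-byte form → EC 98 8B.
U+346F: 3-byte form → E3 91 AF.
Concatenated (23 bytes): F2 A4 A8 A2 EF 95 BC E3 B0 97 CA 86 E5 9E B2 DC 9C EC 98 8B E3 91 AF.

F2 A4 A8 A2 EF 95 BC E3 B0 97 CA 86 E5 9E B2 DC 9C EC 98 8B E3 91 AF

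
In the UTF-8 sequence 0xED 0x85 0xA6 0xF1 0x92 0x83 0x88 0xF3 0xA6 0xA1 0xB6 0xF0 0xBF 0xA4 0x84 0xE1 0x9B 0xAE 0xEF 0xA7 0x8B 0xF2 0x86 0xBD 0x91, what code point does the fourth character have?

Offset 0: leading byte 0xED = 11101101 → 3-byte char #1 = ED 85 A6.
Offset 3: leading byte 0xF1 = 11110001 → 4-byte char #2 = F1 92 83 88.
Offset 7: leading byte 0xF3 = 11110011 → 4-byte char #3 = F3 A6 A1 B6.
Offset 11: leading byte 0xF0 = 11110000 → 4-byte char #4 = F0 BF A4 84.
Leading byte 0xF0 = 11110000 matches 11110xxx → 4-byte sequence.
Byte 1: 0xF0 = 11110000, payload 000 (3 bits).
Byte 2: 0xBF = 10111111 (10xxxxxx ✓), payload 111111.
Byte 3: 0xA4 = 10100100 (10xxxxxx ✓), payload 100100.
Byte 4: 0x84 = 10000100 (10xxxxxx ✓), payload 000100.
Concatenate: 000111111100100000100 = 0x3F904 (21 bits → U+3F904).

U+3F904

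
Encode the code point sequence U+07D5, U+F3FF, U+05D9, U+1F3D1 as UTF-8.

DF 95 EF 8F BF D7 99 F0 9F 8F 91

U+07D5: 2-byte form → DF 95.
U+F3FF: 3-byte form → EF 8F BF.
U+05D9: 2-byte form → D7 99.
U+1F3D1: 4-byte form → F0 9F 8F 91.
Concatenated (11 bytes): DF 95 EF 8F BF D7 99 F0 9F 8F 91.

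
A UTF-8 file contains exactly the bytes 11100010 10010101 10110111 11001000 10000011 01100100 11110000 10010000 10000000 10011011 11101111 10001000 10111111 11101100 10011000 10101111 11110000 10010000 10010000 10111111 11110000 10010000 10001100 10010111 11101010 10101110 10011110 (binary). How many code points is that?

9

Byte at offset 0: 0xE2 = 11100010 → 3-byte char (#1). Advance 3.
Byte at offset 3: 0xC8 = 11001000 → 2-byte char (#2). Advance 2.
Byte at offset 5: 0x64 = 01100100 → 1-byte char (#3). Advance 1.
Byte at offset 6: 0xF0 = 11110000 → 4-byte char (#4). Advance 4.
Byte at offset 10: 0xEF = 11101111 → 3-byte char (#5). Advance 3.
Byte at offset 13: 0xEC = 11101100 → 3-byte char (#6). Advance 3.
Byte at offset 16: 0xF0 = 11110000 → 4-byte char (#7). Advance 4.
Byte at offset 20: 0xF0 = 11110000 → 4-byte char (#8). Advance 4.
Byte at offset 24: 0xEA = 11101010 → 3-byte char (#9). Advance 3.
Reached end at offset 27 after 9 code points.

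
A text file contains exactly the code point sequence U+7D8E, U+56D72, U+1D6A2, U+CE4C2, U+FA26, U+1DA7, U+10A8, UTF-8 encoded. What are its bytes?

E7 B6 8E F1 96 B5 B2 F0 9D 9A A2 F3 8E 93 82 EF A8 A6 E1 B6 A7 E1 82 A8

U+7D8E: 3-byte form → E7 B6 8E.
U+56D72: 4-byte form → F1 96 B5 B2.
U+1D6A2: 4-byte form → F0 9D 9A A2.
U+CE4C2: 4-byte form → F3 8E 93 82.
U+FA26: 3-byte form → EF A8 A6.
U+1DA7: 3-byte form → E1 B6 A7.
U+10A8: 3-byte form → E1 82 A8.
Concatenated (24 bytes): E7 B6 8E F1 96 B5 B2 F0 9D 9A A2 F3 8E 93 82 EF A8 A6 E1 B6 A7 E1 82 A8.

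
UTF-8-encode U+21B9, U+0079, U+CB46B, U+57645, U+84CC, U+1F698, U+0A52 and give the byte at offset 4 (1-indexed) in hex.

1-indexed offset 4 is 0-indexed offset 3.
U+21B9 → 3-byte form E2 86 B9 at offsets 0–2.
U+0079 → 1-byte form 79 at offsets 3–3.
Offset 3 falls in char 2's range; it's byte 1 of 79 = 0x79.

0x79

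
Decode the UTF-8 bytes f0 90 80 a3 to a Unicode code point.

U+10023

Leading byte 0xF0 = 11110000 matches 11110xxx → 4-byte sequence.
Byte 1: 0xF0 = 11110000, payload 000 (3 bits).
Byte 2: 0x90 = 10010000 (10xxxxxx ✓), payload 010000.
Byte 3: 0x80 = 10000000 (10xxxxxx ✓), payload 000000.
Byte 4: 0xA3 = 10100011 (10xxxxxx ✓), payload 100011.
Concatenate: 000010000000000100011 = 0x10023 (21 bits → U+10023).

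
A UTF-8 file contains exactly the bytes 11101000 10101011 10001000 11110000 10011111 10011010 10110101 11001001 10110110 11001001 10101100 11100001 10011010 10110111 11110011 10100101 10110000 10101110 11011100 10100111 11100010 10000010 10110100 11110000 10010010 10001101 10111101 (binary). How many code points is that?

9

Byte at offset 0: 0xE8 = 11101000 → 3-byte char (#1). Advance 3.
Byte at offset 3: 0xF0 = 11110000 → 4-byte char (#2). Advance 4.
Byte at offset 7: 0xC9 = 11001001 → 2-byte char (#3). Advance 2.
Byte at offset 9: 0xC9 = 11001001 → 2-byte char (#4). Advance 2.
Byte at offset 11: 0xE1 = 11100001 → 3-byte char (#5). Advance 3.
Byte at offset 14: 0xF3 = 11110011 → 4-byte char (#6). Advance 4.
Byte at offset 18: 0xDC = 11011100 → 2-byte char (#7). Advance 2.
Byte at offset 20: 0xE2 = 11100010 → 3-byte char (#8). Advance 3.
Byte at offset 23: 0xF0 = 11110000 → 4-byte char (#9). Advance 4.
Reached end at offset 27 after 9 code points.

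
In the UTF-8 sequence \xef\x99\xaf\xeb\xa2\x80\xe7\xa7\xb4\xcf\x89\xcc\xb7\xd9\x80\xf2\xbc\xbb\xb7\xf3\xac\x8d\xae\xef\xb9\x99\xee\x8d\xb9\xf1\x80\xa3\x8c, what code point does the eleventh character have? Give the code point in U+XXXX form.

U+408CC

Offset 0: leading byte 0xEF = 11101111 → 3-byte char #1 = EF 99 AF.
Offset 3: leading byte 0xEB = 11101011 → 3-byte char #2 = EB A2 80.
Offset 6: leading byte 0xE7 = 11100111 → 3-byte char #3 = E7 A7 B4.
Offset 9: leading byte 0xCF = 11001111 → 2-byte char #4 = CF 89.
Offset 11: leading byte 0xCC = 11001100 → 2-byte char #5 = CC B7.
Offset 13: leading byte 0xD9 = 11011001 → 2-byte char #6 = D9 80.
Offset 15: leading byte 0xF2 = 11110010 → 4-byte char #7 = F2 BC BB B7.
Offset 19: leading byte 0xF3 = 11110011 → 4-byte char #8 = F3 AC 8D AE.
Offset 23: leading byte 0xEF = 11101111 → 3-byte char #9 = EF B9 99.
Offset 26: leading byte 0xEE = 11101110 → 3-byte char #10 = EE 8D B9.
Offset 29: leading byte 0xF1 = 11110001 → 4-byte char #11 = F1 80 A3 8C.
Leading byte 0xF1 = 11110001 matches 11110xxx → 4-byte sequence.
Byte 1: 0xF1 = 11110001, payload 001 (3 bits).
Byte 2: 0x80 = 10000000 (10xxxxxx ✓), payload 000000.
Byte 3: 0xA3 = 10100011 (10xxxxxx ✓), payload 100011.
Byte 4: 0x8C = 10001100 (10xxxxxx ✓), payload 001100.
Concatenate: 001000000100011001100 = 0x408CC (21 bits → U+408CC).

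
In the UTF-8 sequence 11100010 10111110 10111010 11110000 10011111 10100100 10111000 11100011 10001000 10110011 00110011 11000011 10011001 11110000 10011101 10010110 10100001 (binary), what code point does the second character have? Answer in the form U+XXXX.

U+1F938

Offset 0: leading byte 0xE2 = 11100010 → 3-byte char #1 = E2 BE BA.
Offset 3: leading byte 0xF0 = 11110000 → 4-byte char #2 = F0 9F A4 B8.
Leading byte 0xF0 = 11110000 matches 11110xxx → 4-byte sequence.
Byte 1: 0xF0 = 11110000, payload 000 (3 bits).
Byte 2: 0x9F = 10011111 (10xxxxxx ✓), payload 011111.
Byte 3: 0xA4 = 10100100 (10xxxxxx ✓), payload 100100.
Byte 4: 0xB8 = 10111000 (10xxxxxx ✓), payload 111000.
Concatenate: 000011111100100111000 = 0x1F938 (21 bits → U+1F938).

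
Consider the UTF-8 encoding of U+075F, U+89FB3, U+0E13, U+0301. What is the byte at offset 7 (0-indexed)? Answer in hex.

0xB8

U+075F → 2-byte form DD 9F at offsets 0–1.
U+89FB3 → 4-byte form F2 89 BE B3 at offsets 2–5.
U+0E13 → 3-byte form E0 B8 93 at offsets 6–8.
Offset 7 falls in char 3's range; it's byte 2 of E0 B8 93 = 0xB8.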